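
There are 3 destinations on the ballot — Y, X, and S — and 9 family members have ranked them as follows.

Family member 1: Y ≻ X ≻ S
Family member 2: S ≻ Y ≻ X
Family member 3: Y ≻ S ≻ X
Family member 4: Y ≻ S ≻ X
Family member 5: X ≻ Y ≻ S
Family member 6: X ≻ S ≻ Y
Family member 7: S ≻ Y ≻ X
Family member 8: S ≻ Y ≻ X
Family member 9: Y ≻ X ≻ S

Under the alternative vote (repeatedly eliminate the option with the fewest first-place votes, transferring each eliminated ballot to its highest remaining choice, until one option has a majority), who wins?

Y

Round 1: Y 4, S 3, X 2. X has the fewest and is eliminated.
Round 2: Y 5, S 4. Y has a majority.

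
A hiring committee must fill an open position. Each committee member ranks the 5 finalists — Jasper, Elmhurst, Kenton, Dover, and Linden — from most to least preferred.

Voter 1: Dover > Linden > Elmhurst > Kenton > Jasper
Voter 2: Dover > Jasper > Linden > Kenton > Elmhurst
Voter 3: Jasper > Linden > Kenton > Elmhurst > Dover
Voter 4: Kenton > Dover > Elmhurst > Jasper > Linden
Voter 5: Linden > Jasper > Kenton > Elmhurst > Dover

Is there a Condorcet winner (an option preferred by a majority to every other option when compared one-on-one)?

No

Head-to-head results (5 voters total):
Jasper vs Elmhurst: Jasper wins 3–2.
Jasper vs Kenton: Jasper wins 3–2.
Jasper vs Dover: Dover wins 3–2.
Jasper vs Linden: Jasper wins 3–2.
Elmhurst vs Kenton: Kenton wins 4–1.
Elmhurst vs Dover: Dover wins 3–2.
Elmhurst vs Linden: Linden wins 4–1.
Kenton vs Dover: Kenton wins 3–2.
Kenton vs Linden: Linden wins 4–1.
Dover vs Linden: Dover wins 3–2.
No candidate beats all others: Jasper beats Kenton beats Dover beats Jasper, a majority cycle.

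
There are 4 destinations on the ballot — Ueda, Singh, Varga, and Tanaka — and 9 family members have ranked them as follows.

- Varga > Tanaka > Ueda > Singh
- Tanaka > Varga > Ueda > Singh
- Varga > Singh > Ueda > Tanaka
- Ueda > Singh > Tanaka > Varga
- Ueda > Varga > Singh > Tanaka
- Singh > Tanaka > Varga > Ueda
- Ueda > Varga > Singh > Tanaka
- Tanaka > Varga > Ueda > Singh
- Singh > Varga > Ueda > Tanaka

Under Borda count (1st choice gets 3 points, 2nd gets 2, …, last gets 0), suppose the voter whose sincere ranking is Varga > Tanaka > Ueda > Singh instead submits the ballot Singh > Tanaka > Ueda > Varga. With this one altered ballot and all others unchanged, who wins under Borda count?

Singh

Borda totals with the altered ballot: Ueda 14, Singh 15, Varga 14, Tanaka 11.
The switch changes the winner from Varga to Singh.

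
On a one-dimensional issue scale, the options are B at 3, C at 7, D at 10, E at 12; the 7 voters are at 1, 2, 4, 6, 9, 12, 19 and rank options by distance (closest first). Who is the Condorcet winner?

With single-peaked preferences on a line, the Condorcet winner is the candidate closest to the median voter.
The median voter (position 6) is closest to C at 7.
Check: C vs E — voters closer to C: 5 of 7.

C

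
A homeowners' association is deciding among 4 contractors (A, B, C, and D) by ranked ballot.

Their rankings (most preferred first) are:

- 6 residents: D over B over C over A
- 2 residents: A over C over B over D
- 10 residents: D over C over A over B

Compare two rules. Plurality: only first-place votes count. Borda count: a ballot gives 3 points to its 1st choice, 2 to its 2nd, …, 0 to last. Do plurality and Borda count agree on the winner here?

Yes

Plurality first-place counts: A 2, B 0, C 0, D 16 → D.
Borda totals: A 16, B 14, C 30, D 48 → D.
The two rules agree on D.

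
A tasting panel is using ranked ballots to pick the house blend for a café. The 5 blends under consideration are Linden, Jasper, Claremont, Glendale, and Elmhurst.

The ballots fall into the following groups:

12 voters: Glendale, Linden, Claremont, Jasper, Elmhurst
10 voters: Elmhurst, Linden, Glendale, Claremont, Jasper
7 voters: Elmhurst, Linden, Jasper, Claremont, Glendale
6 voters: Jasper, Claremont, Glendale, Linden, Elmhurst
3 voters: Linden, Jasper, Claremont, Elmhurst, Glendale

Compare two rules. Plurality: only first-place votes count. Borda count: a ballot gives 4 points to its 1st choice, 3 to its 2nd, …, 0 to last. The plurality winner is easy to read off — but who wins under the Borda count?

Plurality first-place counts: Linden 3, Jasper 6, Claremont 0, Glendale 12, Elmhurst 17 → Elmhurst.
Borda totals: Linden 105, Jasper 59, Claremont 65, Glendale 80, Elmhurst 71 → Linden.

Linden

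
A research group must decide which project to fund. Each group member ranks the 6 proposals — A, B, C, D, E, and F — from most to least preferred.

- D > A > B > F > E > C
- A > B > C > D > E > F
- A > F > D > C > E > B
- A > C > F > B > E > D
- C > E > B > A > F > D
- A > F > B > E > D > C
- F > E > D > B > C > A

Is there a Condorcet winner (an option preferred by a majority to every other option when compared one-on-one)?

Head-to-head results (7 voters total):
A vs B: A wins 5–2.
A vs C: A wins 5–2.
A vs D: A wins 5–2.
A vs E: A wins 5–2.
A vs F: A wins 6–1.
B vs C: B wins 4–3.
B vs D: B wins 4–3.
B vs E: B wins 4–3.
B vs F: F wins 4–3.
C vs D: D wins 4–3.
C vs E: C wins 4–3.
C vs F: F wins 4–3.
D vs E: E wins 4–3.
D vs F: F wins 5–2.
E vs F: F wins 5–2.
A beats each rival — B (5–2), C (5–2), D (5–2), E (5–2), F (6–1) — so A is the Condorcet winner.

Yes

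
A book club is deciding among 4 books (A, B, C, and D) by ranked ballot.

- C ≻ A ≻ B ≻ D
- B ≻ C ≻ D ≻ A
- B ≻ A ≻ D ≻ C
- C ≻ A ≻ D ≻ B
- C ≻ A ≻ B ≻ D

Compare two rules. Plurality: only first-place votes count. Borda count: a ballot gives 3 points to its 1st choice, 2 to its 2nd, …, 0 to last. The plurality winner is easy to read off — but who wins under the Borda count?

C

Plurality first-place counts: A 0, B 2, C 3, D 0 → C.
Borda totals: A 8, B 8, C 11, D 3 → C.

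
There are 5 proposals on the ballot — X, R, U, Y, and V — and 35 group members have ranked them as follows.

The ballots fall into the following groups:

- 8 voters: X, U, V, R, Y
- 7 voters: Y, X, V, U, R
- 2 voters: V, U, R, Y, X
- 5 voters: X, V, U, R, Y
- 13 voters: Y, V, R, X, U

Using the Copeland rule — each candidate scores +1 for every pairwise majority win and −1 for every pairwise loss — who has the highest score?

Y

Pairwise results:
  X vs R: X wins 20–15.
  X vs U: X wins 33–2.
  X vs Y: Y wins 22–13.
  X vs V: X wins 20–15.
  R vs U: U wins 22–13.
  R vs Y: Y wins 20–15.
  R vs V: V wins 35–0.
  U vs Y: Y wins 20–15.
  U vs V: V wins 27–8.
  Y vs V: Y wins 20–15.
Copeland scores (wins − losses):
  X: 3 − 1 = 2
  R: 0 − 4 = -4
  U: 1 − 3 = -2
  Y: 4 − 0 = 4
  V: 2 − 2 = 0
Y has the best Copeland score.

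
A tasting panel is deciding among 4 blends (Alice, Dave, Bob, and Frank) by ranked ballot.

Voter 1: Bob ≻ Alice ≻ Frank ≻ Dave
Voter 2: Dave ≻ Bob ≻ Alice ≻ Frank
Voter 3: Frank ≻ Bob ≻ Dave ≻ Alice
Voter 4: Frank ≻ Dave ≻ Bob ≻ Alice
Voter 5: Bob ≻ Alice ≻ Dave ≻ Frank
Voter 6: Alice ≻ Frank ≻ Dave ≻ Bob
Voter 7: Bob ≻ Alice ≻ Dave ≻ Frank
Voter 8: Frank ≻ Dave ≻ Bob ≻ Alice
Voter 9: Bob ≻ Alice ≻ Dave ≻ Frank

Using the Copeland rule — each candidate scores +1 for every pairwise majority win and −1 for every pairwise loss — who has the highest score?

Pairwise results:
  Alice vs Dave: Alice wins 5–4.
  Alice vs Bob: Bob wins 8–1.
  Alice vs Frank: Alice wins 6–3.
  Dave vs Bob: Bob wins 5–4.
  Dave vs Frank: Frank wins 5–4.
  Bob vs Frank: Bob wins 5–4.
Copeland scores (wins − losses):
  Alice: 2 − 1 = 1
  Dave: 0 − 3 = -3
  Bob: 3 − 0 = 3
  Frank: 1 − 2 = -1
Bob has the best Copeland score.

Bob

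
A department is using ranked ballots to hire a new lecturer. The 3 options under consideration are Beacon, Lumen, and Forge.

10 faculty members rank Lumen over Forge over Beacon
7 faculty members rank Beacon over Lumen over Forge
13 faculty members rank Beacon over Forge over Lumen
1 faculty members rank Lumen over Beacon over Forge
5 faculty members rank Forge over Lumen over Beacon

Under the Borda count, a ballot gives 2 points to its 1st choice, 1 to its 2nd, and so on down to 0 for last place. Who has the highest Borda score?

Beacon

Borda scores:
  Beacon: 10·0 + 7·2 + 13·2 + 1 + 5·0 = 41
  Lumen: 10·2 + 7·1 + 13·0 + 2 + 5·1 = 34
  Forge: 10·1 + 7·0 + 13·1 + 0 + 5·2 = 33
Beacon has the highest total.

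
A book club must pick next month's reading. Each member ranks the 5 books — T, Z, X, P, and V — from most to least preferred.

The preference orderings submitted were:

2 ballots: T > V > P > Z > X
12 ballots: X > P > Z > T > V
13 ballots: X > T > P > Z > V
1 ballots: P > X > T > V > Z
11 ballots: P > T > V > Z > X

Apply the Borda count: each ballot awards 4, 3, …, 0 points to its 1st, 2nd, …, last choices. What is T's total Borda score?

Borda scores:
  T: 2·4 + 12·1 + 13·3 + 2 + 11·3 = 94
  Z: 2·1 + 12·2 + 13·1 + 0 + 11·1 = 50
  X: 2·0 + 12·4 + 13·4 + 3 + 11·0 = 103
  P: 2·2 + 12·3 + 13·2 + 4 + 11·4 = 114
  V: 2·3 + 12·0 + 13·0 + 1 + 11·2 = 29

94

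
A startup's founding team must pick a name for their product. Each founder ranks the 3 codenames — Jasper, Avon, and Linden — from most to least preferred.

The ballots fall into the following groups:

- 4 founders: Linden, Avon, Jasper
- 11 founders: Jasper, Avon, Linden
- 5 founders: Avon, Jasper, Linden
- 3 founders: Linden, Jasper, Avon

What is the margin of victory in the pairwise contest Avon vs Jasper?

5

Ballots ranking Avon above Jasper: 4+5 = 9.
Ballots ranking Jasper above Avon: 11+3 = 14.
Jasper wins 14–9, a margin of 5.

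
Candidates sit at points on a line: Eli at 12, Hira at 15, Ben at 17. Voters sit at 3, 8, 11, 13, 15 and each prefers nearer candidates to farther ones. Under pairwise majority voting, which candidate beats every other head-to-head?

Eli

With single-peaked preferences on a line, the Condorcet winner is the candidate closest to the median voter.
The median voter (position 11) is closest to Eli at 12.
Check: Eli vs Ben — voters closer to Eli: 4 of 5.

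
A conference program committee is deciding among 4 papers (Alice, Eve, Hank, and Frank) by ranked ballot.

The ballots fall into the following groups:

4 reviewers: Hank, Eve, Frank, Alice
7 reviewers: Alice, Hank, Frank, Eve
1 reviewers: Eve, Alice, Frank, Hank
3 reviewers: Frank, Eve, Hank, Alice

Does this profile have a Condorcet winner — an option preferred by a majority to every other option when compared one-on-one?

Head-to-head results (15 voters total):
Alice vs Eve: Eve wins 8–7.
Alice vs Hank: Alice wins 8–7.
Alice vs Frank: Alice wins 8–7.
Eve vs Hank: Hank wins 11–4.
Eve vs Frank: Frank wins 10–5.
Hank vs Frank: Hank wins 11–4.
No candidate beats all others: Alice beats Hank beats Eve beats Alice, a majority cycle.

No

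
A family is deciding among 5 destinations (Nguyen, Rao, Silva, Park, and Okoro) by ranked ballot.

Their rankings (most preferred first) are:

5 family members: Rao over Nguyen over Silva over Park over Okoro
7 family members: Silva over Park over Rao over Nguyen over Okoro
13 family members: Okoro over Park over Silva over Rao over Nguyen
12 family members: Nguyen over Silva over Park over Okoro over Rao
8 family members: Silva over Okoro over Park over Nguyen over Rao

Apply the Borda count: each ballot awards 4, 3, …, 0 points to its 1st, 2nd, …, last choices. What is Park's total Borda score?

105

Borda scores:
  Nguyen: 5·3 + 7·1 + 13·0 + 12·4 + 8·1 = 78
  Rao: 5·4 + 7·2 + 13·1 + 12·0 + 8·0 = 47
  Silva: 5·2 + 7·4 + 13·2 + 12·3 + 8·4 = 132
  Park: 5·1 + 7·3 + 13·3 + 12·2 + 8·2 = 105
  Okoro: 5·0 + 7·0 + 13·4 + 12·1 + 8·3 = 88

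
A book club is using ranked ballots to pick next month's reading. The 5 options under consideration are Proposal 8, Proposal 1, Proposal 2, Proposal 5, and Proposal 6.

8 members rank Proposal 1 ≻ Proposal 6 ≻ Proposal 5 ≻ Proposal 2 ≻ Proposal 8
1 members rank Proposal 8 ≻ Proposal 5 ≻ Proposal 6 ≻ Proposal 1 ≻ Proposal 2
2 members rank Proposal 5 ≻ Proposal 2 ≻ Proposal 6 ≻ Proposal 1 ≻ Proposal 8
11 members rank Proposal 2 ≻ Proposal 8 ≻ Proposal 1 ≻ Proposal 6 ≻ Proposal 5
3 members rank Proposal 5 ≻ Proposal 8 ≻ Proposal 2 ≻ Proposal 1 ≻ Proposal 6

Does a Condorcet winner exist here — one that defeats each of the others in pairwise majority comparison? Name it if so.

None — there is no Condorcet winner

Head-to-head results (25 voters total):
Proposal 8 vs Proposal 1: Proposal 8 wins 15–10.
Proposal 8 vs Proposal 2: Proposal 2 wins 21–4.
Proposal 8 vs Proposal 5: Proposal 5 wins 13–12.
Proposal 8 vs Proposal 6: Proposal 8 wins 15–10.
Proposal 1 vs Proposal 2: Proposal 2 wins 16–9.
Proposal 1 vs Proposal 5: Proposal 1 wins 19–6.
Proposal 1 vs Proposal 6: Proposal 1 wins 22–3.
Proposal 2 vs Proposal 5: Proposal 5 wins 14–11.
Proposal 2 vs Proposal 6: Proposal 2 wins 16–9.
Proposal 5 vs Proposal 6: Proposal 6 wins 19–6.
No candidate beats all others: Proposal 8 beats Proposal 1 beats Proposal 5 beats Proposal 8, a majority cycle.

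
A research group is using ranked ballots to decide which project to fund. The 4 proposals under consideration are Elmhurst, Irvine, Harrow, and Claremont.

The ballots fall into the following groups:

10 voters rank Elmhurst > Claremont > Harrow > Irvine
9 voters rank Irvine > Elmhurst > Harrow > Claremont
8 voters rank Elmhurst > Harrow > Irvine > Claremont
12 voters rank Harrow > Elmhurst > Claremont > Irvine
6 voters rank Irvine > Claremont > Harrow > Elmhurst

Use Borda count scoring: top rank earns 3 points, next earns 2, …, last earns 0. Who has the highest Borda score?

Borda scores:
  Elmhurst: 10·3 + 9·2 + 8·3 + 12·2 + 6·0 = 96
  Irvine: 10·0 + 9·3 + 8·1 + 12·0 + 6·3 = 53
  Harrow: 10·1 + 9·1 + 8·2 + 12·3 + 6·1 = 77
  Claremont: 10·2 + 9·0 + 8·0 + 12·1 + 6·2 = 44
Elmhurst has the highest total.

Elmhurst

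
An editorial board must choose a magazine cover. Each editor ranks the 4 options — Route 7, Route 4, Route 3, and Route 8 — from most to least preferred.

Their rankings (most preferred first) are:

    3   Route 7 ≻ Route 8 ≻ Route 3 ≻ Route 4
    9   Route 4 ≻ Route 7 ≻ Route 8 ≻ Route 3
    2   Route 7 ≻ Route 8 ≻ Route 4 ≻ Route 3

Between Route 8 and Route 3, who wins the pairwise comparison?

Route 8

Ballots ranking Route 8 above Route 3: 3+9+2 = 14.
Ballots ranking Route 3 above Route 8: 0.
Route 8 wins the head-to-head, 14–0.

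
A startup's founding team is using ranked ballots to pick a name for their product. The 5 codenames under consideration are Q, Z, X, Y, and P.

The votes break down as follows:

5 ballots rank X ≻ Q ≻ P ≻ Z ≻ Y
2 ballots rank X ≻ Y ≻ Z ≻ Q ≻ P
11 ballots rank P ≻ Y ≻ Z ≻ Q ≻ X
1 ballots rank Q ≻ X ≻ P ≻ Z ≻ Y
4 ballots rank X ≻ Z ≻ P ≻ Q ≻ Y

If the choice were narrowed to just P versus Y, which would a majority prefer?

P

Ballots ranking P above Y: 5+11+1+4 = 21.
Ballots ranking Y above P: 2.
P wins the head-to-head, 21–2.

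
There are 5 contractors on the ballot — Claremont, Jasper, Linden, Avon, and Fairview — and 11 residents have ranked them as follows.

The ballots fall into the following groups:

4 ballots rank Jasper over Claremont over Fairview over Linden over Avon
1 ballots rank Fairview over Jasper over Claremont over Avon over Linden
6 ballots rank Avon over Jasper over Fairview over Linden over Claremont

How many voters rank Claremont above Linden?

5

Ballots ranking Claremont above Linden: 4+1 = 5.
Ballots ranking Linden above Claremont: 6.
So 5 of 11 voters prefer Claremont to Linden.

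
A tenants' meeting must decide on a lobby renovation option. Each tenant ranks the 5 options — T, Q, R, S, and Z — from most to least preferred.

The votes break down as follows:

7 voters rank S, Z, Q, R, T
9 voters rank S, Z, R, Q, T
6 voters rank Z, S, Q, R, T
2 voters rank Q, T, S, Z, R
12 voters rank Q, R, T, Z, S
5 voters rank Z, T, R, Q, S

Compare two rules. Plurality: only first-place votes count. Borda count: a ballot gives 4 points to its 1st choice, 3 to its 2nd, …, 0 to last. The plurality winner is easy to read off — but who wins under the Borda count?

Plurality first-place counts: T 0, Q 14, R 0, S 16, Z 11 → S.
Borda totals: T 45, Q 96, R 77, S 86, Z 106 → Z.

Z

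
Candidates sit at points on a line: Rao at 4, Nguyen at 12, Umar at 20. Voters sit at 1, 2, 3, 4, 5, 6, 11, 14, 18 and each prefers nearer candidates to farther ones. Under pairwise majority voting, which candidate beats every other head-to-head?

With single-peaked preferences on a line, the Condorcet winner is the candidate closest to the median voter.
The median voter (position 5) is closest to Rao at 4.
Check: Rao vs Umar — voters closer to Rao: 7 of 9.

Rao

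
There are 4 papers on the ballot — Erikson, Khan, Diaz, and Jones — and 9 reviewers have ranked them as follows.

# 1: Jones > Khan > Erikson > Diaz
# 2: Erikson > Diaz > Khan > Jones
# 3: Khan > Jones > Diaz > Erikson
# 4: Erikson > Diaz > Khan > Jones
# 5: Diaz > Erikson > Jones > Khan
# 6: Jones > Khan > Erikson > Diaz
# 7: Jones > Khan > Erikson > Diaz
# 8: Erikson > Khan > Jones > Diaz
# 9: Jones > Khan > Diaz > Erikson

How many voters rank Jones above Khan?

5

Ballots ranking Jones above Khan: 5.
Ballots ranking Khan above Jones: 4.
So 5 of 9 voters prefer Jones to Khan.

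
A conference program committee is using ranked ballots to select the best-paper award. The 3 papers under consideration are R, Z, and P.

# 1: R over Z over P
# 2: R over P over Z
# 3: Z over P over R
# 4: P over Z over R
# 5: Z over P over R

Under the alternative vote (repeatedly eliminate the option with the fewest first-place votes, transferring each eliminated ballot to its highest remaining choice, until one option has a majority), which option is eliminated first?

P

Round 1: R 2, Z 2, P 1. P has the fewest and is eliminated.
Round 2: Z 3, R 2. Z has a majority.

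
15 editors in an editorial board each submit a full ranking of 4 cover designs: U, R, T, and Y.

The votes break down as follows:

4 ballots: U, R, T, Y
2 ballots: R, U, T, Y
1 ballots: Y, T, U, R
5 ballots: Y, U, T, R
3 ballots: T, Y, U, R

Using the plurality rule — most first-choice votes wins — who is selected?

Y

First-place vote totals:
  U: 4
  R: 2
  T: 3
  Y: 6
Y has the most first-place votes.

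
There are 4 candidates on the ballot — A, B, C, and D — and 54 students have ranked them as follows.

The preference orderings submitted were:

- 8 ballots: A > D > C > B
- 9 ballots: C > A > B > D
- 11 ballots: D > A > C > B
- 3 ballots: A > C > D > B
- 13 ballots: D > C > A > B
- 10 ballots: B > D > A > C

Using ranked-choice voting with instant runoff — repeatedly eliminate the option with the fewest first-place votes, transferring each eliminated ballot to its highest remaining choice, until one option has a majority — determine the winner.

D

Round 1: D 24, A 11, B 10, C 9. C has the fewest and is eliminated.
Round 2: D 24, A 20, B 10. B has the fewest and is eliminated.
Round 3: D 34, A 20. D has a majority.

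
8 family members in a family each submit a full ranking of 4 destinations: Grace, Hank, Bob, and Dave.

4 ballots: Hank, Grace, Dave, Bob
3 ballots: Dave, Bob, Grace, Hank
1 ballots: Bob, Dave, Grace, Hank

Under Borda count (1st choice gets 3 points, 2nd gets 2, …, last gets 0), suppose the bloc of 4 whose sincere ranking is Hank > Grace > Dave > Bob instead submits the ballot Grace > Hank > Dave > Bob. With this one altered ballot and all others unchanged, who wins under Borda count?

Grace

Borda totals with the altered ballot: Grace 16, Hank 8, Bob 9, Dave 15.
The switch changes the winner from Dave to Grace.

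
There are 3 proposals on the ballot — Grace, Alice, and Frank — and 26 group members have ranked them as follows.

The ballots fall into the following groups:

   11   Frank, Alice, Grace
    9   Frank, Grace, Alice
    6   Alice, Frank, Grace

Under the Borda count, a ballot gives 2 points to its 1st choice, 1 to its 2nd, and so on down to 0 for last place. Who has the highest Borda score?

Borda scores:
  Grace: 11·0 + 9·1 + 6·0 = 9
  Alice: 11·1 + 9·0 + 6·2 = 23
  Frank: 11·2 + 9·2 + 6·1 = 46
Frank has the highest total.

Frank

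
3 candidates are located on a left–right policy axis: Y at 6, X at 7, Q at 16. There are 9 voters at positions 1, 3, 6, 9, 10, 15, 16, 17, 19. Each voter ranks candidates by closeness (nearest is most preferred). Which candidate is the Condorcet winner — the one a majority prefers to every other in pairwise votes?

With single-peaked preferences on a line, the Condorcet winner is the candidate closest to the median voter.
The median voter (position 10) is closest to X at 7.
Check: X vs Y — voters closer to X: 6 of 9.

X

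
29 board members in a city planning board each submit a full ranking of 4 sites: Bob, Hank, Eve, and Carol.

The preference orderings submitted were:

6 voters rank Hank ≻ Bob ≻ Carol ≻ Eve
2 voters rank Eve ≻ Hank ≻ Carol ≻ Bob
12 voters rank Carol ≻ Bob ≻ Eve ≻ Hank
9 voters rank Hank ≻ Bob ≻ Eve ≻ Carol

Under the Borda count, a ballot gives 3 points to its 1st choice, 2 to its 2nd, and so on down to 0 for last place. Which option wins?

Borda scores:
  Bob: 6·2 + 2·0 + 12·2 + 9·2 = 54
  Hank: 6·3 + 2·2 + 12·0 + 9·3 = 49
  Eve: 6·0 + 2·3 + 12·1 + 9·1 = 27
  Carol: 6·1 + 2·1 + 12·3 + 9·0 = 44
Bob has the highest total.

Bob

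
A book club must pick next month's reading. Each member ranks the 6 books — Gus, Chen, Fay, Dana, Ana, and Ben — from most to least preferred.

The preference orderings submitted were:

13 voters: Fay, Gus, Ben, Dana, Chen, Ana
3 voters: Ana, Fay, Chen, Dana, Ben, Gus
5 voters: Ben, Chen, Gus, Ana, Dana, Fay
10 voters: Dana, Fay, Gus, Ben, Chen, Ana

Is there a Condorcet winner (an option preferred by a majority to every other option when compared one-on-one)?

Yes

Head-to-head results (31 voters total):
Gus vs Chen: Gus wins 23–8.
Gus vs Fay: Fay wins 26–5.
Gus vs Dana: Gus wins 18–13.
Gus vs Ana: Gus wins 28–3.
Gus vs Ben: Gus wins 23–8.
Chen vs Fay: Fay wins 26–5.
Chen vs Dana: Dana wins 23–8.
Chen vs Ana: Chen wins 28–3.
Chen vs Ben: Ben wins 28–3.
Fay vs Dana: Fay wins 16–15.
Fay vs Ana: Fay wins 23–8.
Fay vs Ben: Fay wins 26–5.
Dana vs Ana: Dana wins 23–8.
Dana vs Ben: Ben wins 18–13.
Ana vs Ben: Ben wins 28–3.
Fay beats each rival — Gus (26–5), Chen (26–5), Dana (16–15), Ana (23–8), Ben (26–5) — so Fay is the Condorcet winner.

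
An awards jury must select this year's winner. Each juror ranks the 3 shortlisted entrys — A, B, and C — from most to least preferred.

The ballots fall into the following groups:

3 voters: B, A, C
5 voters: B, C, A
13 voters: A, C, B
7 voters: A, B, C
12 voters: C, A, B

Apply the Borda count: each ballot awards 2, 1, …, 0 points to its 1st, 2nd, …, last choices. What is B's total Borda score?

23

Borda scores:
  A: 3·1 + 5·0 + 13·2 + 7·2 + 12·1 = 55
  B: 3·2 + 5·2 + 13·0 + 7·1 + 12·0 = 23
  C: 3·0 + 5·1 + 13·1 + 7·0 + 12·2 = 42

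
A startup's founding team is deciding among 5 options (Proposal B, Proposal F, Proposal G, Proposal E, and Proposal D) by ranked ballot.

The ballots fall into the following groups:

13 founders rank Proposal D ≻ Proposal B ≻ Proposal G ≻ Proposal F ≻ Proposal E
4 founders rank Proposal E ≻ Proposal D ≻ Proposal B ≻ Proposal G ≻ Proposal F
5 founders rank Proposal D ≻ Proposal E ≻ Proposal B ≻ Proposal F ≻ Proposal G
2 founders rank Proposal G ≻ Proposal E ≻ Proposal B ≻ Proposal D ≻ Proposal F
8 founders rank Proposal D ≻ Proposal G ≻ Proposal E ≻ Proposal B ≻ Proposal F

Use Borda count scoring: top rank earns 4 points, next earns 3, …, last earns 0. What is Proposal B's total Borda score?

69

Borda scores:
  Proposal B: 13·3 + 4·2 + 5·2 + 2·2 + 8·1 = 69
  Proposal F: 13·1 + 4·0 + 5·1 + 2·0 + 8·0 = 18
  Proposal G: 13·2 + 4·1 + 5·0 + 2·4 + 8·3 = 62
  Proposal E: 13·0 + 4·4 + 5·3 + 2·3 + 8·2 = 53
  Proposal D: 13·4 + 4·3 + 5·4 + 2·1 + 8·4 = 118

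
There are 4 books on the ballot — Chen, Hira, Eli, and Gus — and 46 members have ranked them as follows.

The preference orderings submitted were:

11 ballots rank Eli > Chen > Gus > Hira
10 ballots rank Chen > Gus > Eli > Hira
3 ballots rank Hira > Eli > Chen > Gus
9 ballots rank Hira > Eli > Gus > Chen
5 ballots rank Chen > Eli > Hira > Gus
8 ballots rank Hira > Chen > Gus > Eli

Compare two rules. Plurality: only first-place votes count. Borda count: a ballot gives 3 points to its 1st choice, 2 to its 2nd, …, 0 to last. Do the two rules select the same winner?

Plurality first-place counts: Chen 15, Hira 20, Eli 11, Gus 0 → Hira.
Borda totals: Chen 86, Hira 65, Eli 77, Gus 48 → Chen.
The two rules disagree: plurality picks Hira, Borda picks Chen.

No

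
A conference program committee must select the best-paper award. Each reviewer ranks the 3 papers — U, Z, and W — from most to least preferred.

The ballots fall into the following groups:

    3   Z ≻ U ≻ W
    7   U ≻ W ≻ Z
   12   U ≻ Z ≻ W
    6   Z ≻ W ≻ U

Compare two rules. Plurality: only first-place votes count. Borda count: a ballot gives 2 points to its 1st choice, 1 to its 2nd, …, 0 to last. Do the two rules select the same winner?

Plurality first-place counts: U 19, Z 9, W 0 → U.
Borda totals: U 41, Z 30, W 13 → U.
The two rules agree on U.

Yes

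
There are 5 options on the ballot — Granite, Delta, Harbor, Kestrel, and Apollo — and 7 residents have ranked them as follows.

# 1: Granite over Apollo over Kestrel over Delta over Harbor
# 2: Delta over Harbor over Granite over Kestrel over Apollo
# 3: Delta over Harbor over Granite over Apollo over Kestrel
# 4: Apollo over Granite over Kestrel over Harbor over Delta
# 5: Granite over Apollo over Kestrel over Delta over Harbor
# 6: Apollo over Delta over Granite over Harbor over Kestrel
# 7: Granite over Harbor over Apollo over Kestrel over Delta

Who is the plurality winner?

Granite

First-place vote totals:
  Granite: 3
  Delta: 2
  Harbor: 0
  Kestrel: 0
  Apollo: 2
Granite has the most first-place votes.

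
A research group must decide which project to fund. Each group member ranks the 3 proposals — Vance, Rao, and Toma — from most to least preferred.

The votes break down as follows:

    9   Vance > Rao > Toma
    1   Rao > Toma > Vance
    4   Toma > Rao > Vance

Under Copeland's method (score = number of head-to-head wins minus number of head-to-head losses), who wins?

Pairwise results:
  Vance vs Rao: Vance wins 9–5.
  Vance vs Toma: Vance wins 9–5.
  Rao vs Toma: Rao wins 10–4.
Copeland scores (wins − losses):
  Vance: 2 − 0 = 2
  Rao: 1 − 1 = 0
  Toma: 0 − 2 = -2
Vance has the best Copeland score.

Vance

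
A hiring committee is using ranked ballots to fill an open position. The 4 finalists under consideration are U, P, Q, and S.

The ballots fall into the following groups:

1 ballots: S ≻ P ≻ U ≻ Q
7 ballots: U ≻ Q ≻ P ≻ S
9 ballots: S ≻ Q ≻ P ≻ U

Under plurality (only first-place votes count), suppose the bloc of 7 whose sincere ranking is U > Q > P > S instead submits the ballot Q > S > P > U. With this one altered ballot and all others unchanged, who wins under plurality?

S

First-place totals with the altered ballot: U 0, P 0, Q 7, S 10.
The winner is unchanged: still S.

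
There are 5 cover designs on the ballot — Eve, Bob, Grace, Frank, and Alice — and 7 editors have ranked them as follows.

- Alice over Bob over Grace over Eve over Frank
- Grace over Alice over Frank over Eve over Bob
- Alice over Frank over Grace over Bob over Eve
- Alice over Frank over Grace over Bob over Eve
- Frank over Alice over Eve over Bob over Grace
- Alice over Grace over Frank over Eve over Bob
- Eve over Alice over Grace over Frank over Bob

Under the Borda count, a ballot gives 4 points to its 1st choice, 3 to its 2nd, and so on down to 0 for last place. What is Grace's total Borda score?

15

Borda scores:
  Eve: 1 + 1 + 0 + 0 + 2 + 1 + 4 = 9
  Bob: 3 + 0 + 1 + 1 + 1 + 0 + 0 = 6
  Grace: 2 + 4 + 2 + 2 + 0 + 3 + 2 = 15
  Frank: 0 + 2 + 3 + 3 + 4 + 2 + 1 = 15
  Alice: 4 + 3 + 4 + 4 + 3 + 4 + 3 = 25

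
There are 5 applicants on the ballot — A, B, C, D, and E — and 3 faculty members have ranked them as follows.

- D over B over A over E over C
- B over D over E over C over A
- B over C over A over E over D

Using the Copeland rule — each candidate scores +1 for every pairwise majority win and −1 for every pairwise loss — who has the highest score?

B

Pairwise results:
  A vs B: B wins 3–0.
  A vs C: C wins 2–1.
  A vs D: D wins 2–1.
  A vs E: A wins 2–1.
  B vs C: B wins 3–0.
  B vs D: B wins 2–1.
  B vs E: B wins 3–0.
  C vs D: D wins 2–1.
  C vs E: E wins 2–1.
  D vs E: D wins 2–1.
Copeland scores (wins − losses):
  A: 1 − 3 = -2
  B: 4 − 0 = 4
  C: 1 − 3 = -2
  D: 3 − 1 = 2
  E: 1 − 3 = -2
B has the best Copeland score.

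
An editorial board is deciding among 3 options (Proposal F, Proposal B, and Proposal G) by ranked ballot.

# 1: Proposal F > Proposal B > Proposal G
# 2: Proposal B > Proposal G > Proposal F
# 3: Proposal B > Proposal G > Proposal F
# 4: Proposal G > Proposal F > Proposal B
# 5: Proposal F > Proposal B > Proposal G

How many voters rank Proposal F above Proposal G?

Ballots ranking Proposal F above Proposal G: 2.
Ballots ranking Proposal G above Proposal F: 3.
So 2 of 5 voters prefer Proposal F to Proposal G.

2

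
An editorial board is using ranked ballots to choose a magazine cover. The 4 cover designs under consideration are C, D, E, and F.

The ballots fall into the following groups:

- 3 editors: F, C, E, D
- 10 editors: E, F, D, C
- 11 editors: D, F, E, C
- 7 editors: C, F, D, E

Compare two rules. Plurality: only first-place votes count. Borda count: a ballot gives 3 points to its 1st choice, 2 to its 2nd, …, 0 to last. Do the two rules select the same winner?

No

Plurality first-place counts: C 7, D 11, E 10, F 3 → D.
Borda totals: C 27, D 50, E 44, F 65 → F.
The two rules disagree: plurality picks D, Borda picks F.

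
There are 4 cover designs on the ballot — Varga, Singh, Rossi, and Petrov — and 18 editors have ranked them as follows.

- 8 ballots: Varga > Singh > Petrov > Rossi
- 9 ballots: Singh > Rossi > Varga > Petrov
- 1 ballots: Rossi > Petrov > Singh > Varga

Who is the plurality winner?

First-place vote totals:
  Varga: 8
  Singh: 9
  Rossi: 1
  Petrov: 0
Singh has the most first-place votes.

Singh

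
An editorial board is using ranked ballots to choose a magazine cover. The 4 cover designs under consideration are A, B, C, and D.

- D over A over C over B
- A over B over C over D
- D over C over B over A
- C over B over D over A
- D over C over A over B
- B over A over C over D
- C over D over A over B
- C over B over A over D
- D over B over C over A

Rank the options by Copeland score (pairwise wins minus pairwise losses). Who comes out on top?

C

Pairwise results:
  A vs B: B wins 5–4.
  A vs C: C wins 6–3.
  A vs D: D wins 6–3.
  B vs C: C wins 6–3.
  B vs D: D wins 5–4.
  C vs D: C wins 5–4.
Copeland scores (wins − losses):
  A: 0 − 3 = -3
  B: 1 − 2 = -1
  C: 3 − 0 = 3
  D: 2 − 1 = 1
C has the best Copeland score.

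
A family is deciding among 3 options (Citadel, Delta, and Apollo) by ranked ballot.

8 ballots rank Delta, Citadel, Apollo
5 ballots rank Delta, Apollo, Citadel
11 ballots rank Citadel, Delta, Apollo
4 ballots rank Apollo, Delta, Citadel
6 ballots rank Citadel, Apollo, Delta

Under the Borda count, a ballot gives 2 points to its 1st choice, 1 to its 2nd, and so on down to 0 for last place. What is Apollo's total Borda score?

Borda scores:
  Citadel: 8·1 + 5·0 + 11·2 + 4·0 + 6·2 = 42
  Delta: 8·2 + 5·2 + 11·1 + 4·1 + 6·0 = 41
  Apollo: 8·0 + 5·1 + 11·0 + 4·2 + 6·1 = 19

19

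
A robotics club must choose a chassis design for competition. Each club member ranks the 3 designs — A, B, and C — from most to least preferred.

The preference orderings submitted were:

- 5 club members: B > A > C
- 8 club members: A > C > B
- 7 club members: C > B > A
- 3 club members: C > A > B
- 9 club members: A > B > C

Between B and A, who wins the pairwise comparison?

A

Ballots ranking B above A: 5+7 = 12.
Ballots ranking A above B: 8+3+9 = 20.
A wins the head-to-head, 20–12.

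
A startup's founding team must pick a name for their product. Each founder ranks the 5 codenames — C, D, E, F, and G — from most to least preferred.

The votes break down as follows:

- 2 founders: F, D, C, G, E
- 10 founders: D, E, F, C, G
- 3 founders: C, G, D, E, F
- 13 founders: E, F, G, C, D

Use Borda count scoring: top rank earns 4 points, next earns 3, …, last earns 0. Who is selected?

Borda scores:
  C: 2·2 + 10·1 + 3·4 + 13·1 = 39
  D: 2·3 + 10·4 + 3·2 + 13·0 = 52
  E: 2·0 + 10·3 + 3·1 + 13·4 = 85
  F: 2·4 + 10·2 + 3·0 + 13·3 = 67
  G: 2·1 + 10·0 + 3·3 + 13·2 = 37
E has the highest total.

E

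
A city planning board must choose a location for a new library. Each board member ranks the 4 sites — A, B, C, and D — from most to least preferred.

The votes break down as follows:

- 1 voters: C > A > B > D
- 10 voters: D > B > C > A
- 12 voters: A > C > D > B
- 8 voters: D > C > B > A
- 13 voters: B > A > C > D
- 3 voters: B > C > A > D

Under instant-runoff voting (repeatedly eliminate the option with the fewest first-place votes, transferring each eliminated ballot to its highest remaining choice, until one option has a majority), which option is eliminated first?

Round 1: D 18, B 16, A 12, C 1. C has the fewest and is eliminated.
Round 2: D 18, B 16, A 13. A has the fewest and is eliminated.
Round 3: D 30, B 17. D has a majority.

C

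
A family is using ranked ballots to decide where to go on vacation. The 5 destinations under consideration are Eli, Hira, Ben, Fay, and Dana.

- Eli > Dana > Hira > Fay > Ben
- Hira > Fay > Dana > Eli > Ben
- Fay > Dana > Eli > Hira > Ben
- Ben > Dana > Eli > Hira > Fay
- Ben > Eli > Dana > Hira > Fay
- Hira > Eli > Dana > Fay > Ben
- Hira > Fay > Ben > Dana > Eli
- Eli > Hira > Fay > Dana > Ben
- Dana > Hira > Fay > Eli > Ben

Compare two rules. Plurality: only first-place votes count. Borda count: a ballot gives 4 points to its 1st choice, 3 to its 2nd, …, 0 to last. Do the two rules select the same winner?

Yes

Plurality first-place counts: Eli 2, Hira 3, Ben 2, Fay 1, Dana 1 → Hira.
Borda totals: Eli 20, Hira 23, Ben 10, Fay 16, Dana 21 → Hira.
The two rules agree on Hira.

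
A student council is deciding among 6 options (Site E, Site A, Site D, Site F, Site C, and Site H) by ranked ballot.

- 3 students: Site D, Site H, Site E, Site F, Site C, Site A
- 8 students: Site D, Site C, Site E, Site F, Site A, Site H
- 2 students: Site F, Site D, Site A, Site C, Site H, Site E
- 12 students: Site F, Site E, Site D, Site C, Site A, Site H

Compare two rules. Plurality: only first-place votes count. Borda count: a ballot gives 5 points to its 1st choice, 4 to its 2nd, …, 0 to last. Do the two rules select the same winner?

Plurality first-place counts: Site E 0, Site A 0, Site D 11, Site F 14, Site C 0, Site H 0 → Site F.
Borda totals: Site E 81, Site A 26, Site D 99, Site F 92, Site C 63, Site H 14 → Site D.
The two rules disagree: plurality picks Site F, Borda picks Site D.

No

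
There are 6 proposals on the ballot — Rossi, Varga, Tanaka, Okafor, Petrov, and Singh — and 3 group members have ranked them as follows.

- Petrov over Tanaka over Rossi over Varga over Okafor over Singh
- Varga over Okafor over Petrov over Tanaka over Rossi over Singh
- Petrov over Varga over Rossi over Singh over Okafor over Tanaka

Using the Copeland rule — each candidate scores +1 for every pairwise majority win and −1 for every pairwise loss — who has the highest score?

Petrov

Pairwise results:
  Rossi vs Varga: Varga wins 2–1.
  Rossi vs Tanaka: Tanaka wins 2–1.
  Rossi vs Okafor: Rossi wins 2–1.
  Rossi vs Petrov: Petrov wins 3–0.
  Rossi vs Singh: Rossi wins 3–0.
  Varga vs Tanaka: Varga wins 2–1.
  Varga vs Okafor: Varga wins 3–0.
  Varga vs Petrov: Petrov wins 2–1.
  Varga vs Singh: Varga wins 3–0.
  Tanaka vs Okafor: Okafor wins 2–1.
  Tanaka vs Petrov: Petrov wins 3–0.
  Tanaka vs Singh: Tanaka wins 2–1.
  Okafor vs Petrov: Petrov wins 2–1.
  Okafor vs Singh: Okafor wins 2–1.
  Petrov vs Singh: Petrov wins 3–0.
Copeland scores (wins − losses):
  Rossi: 2 − 3 = -1
  Varga: 4 − 1 = 3
  Tanaka: 2 − 3 = -1
  Okafor: 2 − 3 = -1
  Petrov: 5 − 0 = 5
  Singh: 0 − 5 = -5
Petrov has the best Copeland score.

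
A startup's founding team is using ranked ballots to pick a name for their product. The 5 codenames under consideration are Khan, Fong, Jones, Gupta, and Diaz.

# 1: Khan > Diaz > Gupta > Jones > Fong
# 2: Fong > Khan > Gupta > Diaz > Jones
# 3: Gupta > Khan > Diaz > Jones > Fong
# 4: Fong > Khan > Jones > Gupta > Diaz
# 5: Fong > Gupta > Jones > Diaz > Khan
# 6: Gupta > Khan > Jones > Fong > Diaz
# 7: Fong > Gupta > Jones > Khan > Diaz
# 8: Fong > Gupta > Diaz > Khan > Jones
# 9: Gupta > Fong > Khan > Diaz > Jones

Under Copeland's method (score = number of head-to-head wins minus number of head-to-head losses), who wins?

Pairwise results:
  Khan vs Fong: Fong wins 6–3.
  Khan vs Jones: Khan wins 7–2.
  Khan vs Gupta: Gupta wins 6–3.
  Khan vs Diaz: Khan wins 7–2.
  Fong vs Jones: Fong wins 6–3.
  Fong vs Gupta: Fong wins 5–4.
  Fong vs Diaz: Fong wins 7–2.
  Jones vs Gupta: Gupta wins 8–1.
  Jones vs Diaz: Diaz wins 5–4.
  Gupta vs Diaz: Gupta wins 8–1.
Copeland scores (wins − losses):
  Khan: 2 − 2 = 0
  Fong: 4 − 0 = 4
  Jones: 0 − 4 = -4
  Gupta: 3 − 1 = 2
  Diaz: 1 − 3 = -2
Fong has the best Copeland score.

Fong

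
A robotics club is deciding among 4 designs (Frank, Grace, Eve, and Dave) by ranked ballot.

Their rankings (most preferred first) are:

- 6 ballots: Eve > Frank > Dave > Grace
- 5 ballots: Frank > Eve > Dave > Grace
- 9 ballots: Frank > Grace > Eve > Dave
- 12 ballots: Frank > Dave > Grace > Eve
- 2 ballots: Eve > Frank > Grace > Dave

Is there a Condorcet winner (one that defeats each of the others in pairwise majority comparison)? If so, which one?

Head-to-head results (34 voters total):
Frank vs Grace: Frank wins 34–0.
Frank vs Eve: Frank wins 26–8.
Frank vs Dave: Frank wins 34–0.
Grace vs Eve: Grace wins 21–13.
Grace vs Dave: Dave wins 23–11.
Eve vs Dave: Eve wins 22–12.
Frank beats each rival — Grace (34–0), Eve (26–8), Dave (34–0) — so Frank is the Condorcet winner.

Frank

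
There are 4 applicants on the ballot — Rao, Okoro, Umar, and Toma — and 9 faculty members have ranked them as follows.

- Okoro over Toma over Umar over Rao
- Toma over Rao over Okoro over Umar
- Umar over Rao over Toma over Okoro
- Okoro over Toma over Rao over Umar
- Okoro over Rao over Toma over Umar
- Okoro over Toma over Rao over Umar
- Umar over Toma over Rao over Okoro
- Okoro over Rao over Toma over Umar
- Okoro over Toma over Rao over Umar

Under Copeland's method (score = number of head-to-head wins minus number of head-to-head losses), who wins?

Okoro

Pairwise results:
  Rao vs Okoro: Okoro wins 6–3.
  Rao vs Umar: Rao wins 6–3.
  Rao vs Toma: Toma wins 6–3.
  Okoro vs Umar: Okoro wins 7–2.
  Okoro vs Toma: Okoro wins 6–3.
  Umar vs Toma: Toma wins 7–2.
Copeland scores (wins − losses):
  Rao: 1 − 2 = -1
  Okoro: 3 − 0 = 3
  Umar: 0 − 3 = -3
  Toma: 2 − 1 = 1
Okoro has the best Copeland score.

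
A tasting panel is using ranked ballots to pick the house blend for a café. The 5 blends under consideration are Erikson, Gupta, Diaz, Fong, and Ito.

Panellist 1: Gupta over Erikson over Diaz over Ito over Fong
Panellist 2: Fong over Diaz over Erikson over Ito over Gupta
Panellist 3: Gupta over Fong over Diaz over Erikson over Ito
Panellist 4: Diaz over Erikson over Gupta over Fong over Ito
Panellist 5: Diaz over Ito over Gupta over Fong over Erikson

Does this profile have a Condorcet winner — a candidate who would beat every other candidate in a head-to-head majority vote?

Yes

Head-to-head results (5 voters total):
Erikson vs Gupta: Gupta wins 3–2.
Erikson vs Diaz: Diaz wins 4–1.
Erikson vs Fong: Fong wins 3–2.
Erikson vs Ito: Erikson wins 4–1.
Gupta vs Diaz: Diaz wins 3–2.
Gupta vs Fong: Gupta wins 4–1.
Gupta vs Ito: Gupta wins 3–2.
Diaz vs Fong: Diaz wins 3–2.
Diaz vs Ito: Diaz wins 5–0.
Fong vs Ito: Fong wins 3–2.
Diaz beats each rival — Erikson (4–1), Gupta (3–2), Fong (3–2), Ito (5–0) — so Diaz is the Condorcet winner.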